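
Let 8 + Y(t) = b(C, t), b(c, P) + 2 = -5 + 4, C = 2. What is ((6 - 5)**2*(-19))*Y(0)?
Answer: 209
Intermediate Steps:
b(c, P) = -3 (b(c, P) = -2 + (-5 + 4) = -2 - 1 = -3)
Y(t) = -11 (Y(t) = -8 - 3 = -11)
((6 - 5)**2*(-19))*Y(0) = ((6 - 5)**2*(-19))*(-11) = (1**2*(-19))*(-11) = (1*(-19))*(-11) = -19*(-11) = 209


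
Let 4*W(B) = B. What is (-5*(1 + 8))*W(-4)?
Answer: 45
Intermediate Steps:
W(B) = B/4
(-5*(1 + 8))*W(-4) = (-5*(1 + 8))*((¼)*(-4)) = -5*9*(-1) = -45*(-1) = 45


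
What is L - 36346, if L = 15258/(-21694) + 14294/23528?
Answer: -4637911133415/127604108 ≈ -36346.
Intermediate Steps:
L = -12224047/127604108 (L = 15258*(-1/21694) + 14294*(1/23528) = -7629/10847 + 7147/11764 = -12224047/127604108 ≈ -0.095797)
L - 36346 = -12224047/127604108 - 36346 = -4637911133415/127604108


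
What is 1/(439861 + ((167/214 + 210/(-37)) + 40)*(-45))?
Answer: 7918/3470311243 ≈ 2.2816e-6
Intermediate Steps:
1/(439861 + ((167/214 + 210/(-37)) + 40)*(-45)) = 1/(439861 + ((167*(1/214) + 210*(-1/37)) + 40)*(-45)) = 1/(439861 + ((167/214 - 210/37) + 40)*(-45)) = 1/(439861 + (-38761/7918 + 40)*(-45)) = 1/(439861 + (277959/7918)*(-45)) = 1/(439861 - 12508155/7918) = 1/(3470311243/7918) = 7918/3470311243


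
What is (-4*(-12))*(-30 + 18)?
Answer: -576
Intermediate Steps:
(-4*(-12))*(-30 + 18) = 48*(-12) = -576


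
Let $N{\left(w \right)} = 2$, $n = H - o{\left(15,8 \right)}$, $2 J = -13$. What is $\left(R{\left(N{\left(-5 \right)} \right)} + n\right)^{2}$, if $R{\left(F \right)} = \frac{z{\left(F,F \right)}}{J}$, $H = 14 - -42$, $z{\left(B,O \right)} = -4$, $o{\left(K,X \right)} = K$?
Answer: $\frac{292681}{169} \approx 1731.8$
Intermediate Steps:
$H = 56$ ($H = 14 + 42 = 56$)
$J = - \frac{13}{2}$ ($J = \frac{1}{2} \left(-13\right) = - \frac{13}{2} \approx -6.5$)
$n = 41$ ($n = 56 - 15 = 41$)
$R{\left(F \right)} = \frac{8}{13}$ ($R{\left(F \right)} = - \frac{4}{- \frac{13}{2}} = \left(-4\right) \left(- \frac{2}{13}\right) = \frac{8}{13}$)
$\left(R{\left(N{\left(-5 \right)} \right)} + n\right)^{2} = \left(\frac{8}{13} + 41\right)^{2} = \left(\frac{541}{13}\right)^{2} = \frac{292681}{169}$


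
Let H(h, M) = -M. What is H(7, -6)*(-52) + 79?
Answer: -233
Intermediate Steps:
H(7, -6)*(-52) + 79 = -1*(-6)*(-52) + 79 = 6*(-52) + 79 = -312 + 79 = -233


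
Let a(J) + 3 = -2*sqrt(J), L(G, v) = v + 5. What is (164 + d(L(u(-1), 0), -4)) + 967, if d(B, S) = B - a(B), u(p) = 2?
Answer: 1139 + 2*sqrt(5) ≈ 1143.5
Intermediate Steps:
L(G, v) = 5 + v
a(J) = -3 - 2*sqrt(J)
d(B, S) = 3 + B + 2*sqrt(B) (d(B, S) = B - (-3 - 2*sqrt(B)) = B + (3 + 2*sqrt(B)) = 3 + B + 2*sqrt(B))
(164 + d(L(u(-1), 0), -4)) + 967 = (164 + (3 + (5 + 0) + 2*sqrt(5 + 0))) + 967 = (164 + (3 + 5 + 2*sqrt(5))) + 967 = (164 + (8 + 2*sqrt(5))) + 967 = (172 + 2*sqrt(5)) + 967 = 1139 + 2*sqrt(5)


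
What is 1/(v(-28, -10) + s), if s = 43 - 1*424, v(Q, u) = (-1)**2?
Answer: -1/380 ≈ -0.0026316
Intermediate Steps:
v(Q, u) = 1
s = -381 (s = 43 - 424 = -381)
1/(v(-28, -10) + s) = 1/(1 - 381) = 1/(-380) = -1/380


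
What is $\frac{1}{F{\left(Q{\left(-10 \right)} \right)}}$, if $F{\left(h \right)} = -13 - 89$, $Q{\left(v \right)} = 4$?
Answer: $- \frac{1}{102} \approx -0.0098039$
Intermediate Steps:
$F{\left(h \right)} = -102$ ($F{\left(h \right)} = -13 - 89 = -102$)
$\frac{1}{F{\left(Q{\left(-10 \right)} \right)}} = \frac{1}{-102} = - \frac{1}{102}$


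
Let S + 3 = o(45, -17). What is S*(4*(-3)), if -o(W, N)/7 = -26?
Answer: -2148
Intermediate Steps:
o(W, N) = 182 (o(W, N) = -7*(-26) = 182)
S = 179 (S = -3 + 182 = 179)
S*(4*(-3)) = 179*(4*(-3)) = 179*(-12) = -2148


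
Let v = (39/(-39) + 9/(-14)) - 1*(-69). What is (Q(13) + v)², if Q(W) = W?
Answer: 1265625/196 ≈ 6457.3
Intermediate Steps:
v = 943/14 (v = (39*(-1/39) + 9*(-1/14)) + 69 = (-1 - 9/14) + 69 = -23/14 + 69 = 943/14 ≈ 67.357)
(Q(13) + v)² = (13 + 943/14)² = (1125/14)² = 1265625/196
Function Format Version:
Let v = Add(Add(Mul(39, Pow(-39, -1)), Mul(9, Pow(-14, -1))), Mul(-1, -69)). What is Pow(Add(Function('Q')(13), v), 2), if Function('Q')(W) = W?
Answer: Rational(1265625, 196) ≈ 6457.3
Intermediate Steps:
v = Rational(943, 14) (v = Add(Add(Mul(39, Rational(-1, 39)), Mul(9, Rational(-1, 14))), 69) = Add(Add(-1, Rational(-9, 14)), 69) = Add(Rational(-23, 14), 69) = Rational(943, 14) ≈ 67.357)
Pow(Add(Function('Q')(13), v), 2) = Pow(Add(13, Rational(943, 14)), 2) = Pow(Rational(1125, 14), 2) = Rational(1265625, 196)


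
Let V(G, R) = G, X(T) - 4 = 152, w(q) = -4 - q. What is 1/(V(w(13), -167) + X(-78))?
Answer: 1/139 ≈ 0.0071942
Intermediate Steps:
X(T) = 156 (X(T) = 4 + 152 = 156)
1/(V(w(13), -167) + X(-78)) = 1/((-4 - 1*13) + 156) = 1/((-4 - 13) + 156) = 1/(-17 + 156) = 1/139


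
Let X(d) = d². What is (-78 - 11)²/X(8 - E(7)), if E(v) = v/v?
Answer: 7921/49 ≈ 161.65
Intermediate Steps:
E(v) = 1
(-78 - 11)²/X(8 - E(7)) = (-78 - 11)²/((8 - 1*1)²) = (-89)²/((8 - 1)²) = 7921/(7²) = 7921/49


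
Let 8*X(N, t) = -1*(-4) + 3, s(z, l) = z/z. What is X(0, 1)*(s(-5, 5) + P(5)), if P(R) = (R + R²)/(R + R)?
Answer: 7/2 ≈ 3.5000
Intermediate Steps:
s(z, l) = 1
X(N, t) = 7/8 (X(N, t) = (-1*(-4) + 3)/8 = (4 + 3)/8 = (⅛)*7 = 7/8)
P(R) = (R + R²)/(2*R) (P(R) = (R + R²)/((2*R)) = (R + R²)*(1/(2*R)) = (R + R²)/(2*R))
X(0, 1)*(s(-5, 5) + P(5)) = 7*(1 + (½ + (½)*5))/8 = 7*(1 + (½ + 5/2))/8 = 7*(1 + 3)/8 = (7/8)*4 = 7/2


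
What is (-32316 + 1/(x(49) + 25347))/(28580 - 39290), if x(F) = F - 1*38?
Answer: 819469127/271584180 ≈ 3.0174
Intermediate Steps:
x(F) = -38 + F (x(F) = F - 38 = -38 + F)
(-32316 + 1/(x(49) + 25347))/(28580 - 39290) = (-32316 + 1/((-38 + 49) + 25347))/(28580 - 39290) = (-32316 + 1/(11 + 25347))/(-10710) = (-32316 + 1/25358)*(-1/10710) = -819469127/25358*(-1/10710) = 819469127/271584180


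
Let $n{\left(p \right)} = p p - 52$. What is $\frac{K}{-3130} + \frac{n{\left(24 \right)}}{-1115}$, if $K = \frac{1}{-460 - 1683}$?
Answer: $- \frac{702955209}{1495792570} \approx -0.46995$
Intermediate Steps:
$K = - \frac{1}{2143}$ ($K = \frac{1}{-2143} = - \frac{1}{2143} \approx -0.00046664$)
$n{\left(p \right)} = -52 + p^{2}$ ($n{\left(p \right)} = p^{2} - 52 = -52 + p^{2}$)
$\frac{K}{-3130} + \frac{n{\left(24 \right)}}{-1115} = - \frac{1}{2143 \left(-3130\right)} + \frac{-52 + 24^{2}}{-1115} = \left(- \frac{1}{2143}\right) \left(- \frac{1}{3130}\right) + \left(-52 + 576\right) \left(- \frac{1}{1115}\right) = \frac{1}{6707590} + 524 \left(- \frac{1}{1115}\right) = \frac{1}{6707590} - \frac{524}{1115} = - \frac{702955209}{1495792570}$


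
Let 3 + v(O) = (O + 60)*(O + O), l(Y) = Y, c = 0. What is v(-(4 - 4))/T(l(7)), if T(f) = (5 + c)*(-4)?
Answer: 3/20 ≈ 0.15000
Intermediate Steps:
v(O) = -3 + 2*O*(60 + O) (v(O) = -3 + (O + 60)*(O + O) = -3 + (60 + O)*(2*O) = -3 + 2*O*(60 + O))
T(f) = -20 (T(f) = (5 + 0)*(-4) = 5*(-4) = -20)
v(-(4 - 4))/T(l(7)) = (-3 + 2*(-(4 - 4))² + 120*(-(4 - 4)))/(-20) = (-3 + 2*(-1*0)² + 120*(-1*0))*(-1/20) = (-3 + 2*0² + 120*0)*(-1/20) = (-3 + 2*0 + 0)*(-1/20) = (-3 + 0 + 0)*(-1/20) = -3*(-1/20) = 3/20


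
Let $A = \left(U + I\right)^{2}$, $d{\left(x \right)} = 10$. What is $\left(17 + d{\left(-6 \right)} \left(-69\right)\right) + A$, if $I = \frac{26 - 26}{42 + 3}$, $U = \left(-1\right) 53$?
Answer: $2136$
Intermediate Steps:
$U = -53$
$I = 0$ ($I = \frac{0}{45} = 0 \cdot \frac{1}{45} = 0$)
$A = 2809$ ($A = \left(-53 + 0\right)^{2} = \left(-53\right)^{2} = 2809$)
$\left(17 + d{\left(-6 \right)} \left(-69\right)\right) + A = \left(17 + 10 \left(-69\right)\right) + 2809 = \left(17 - 690\right) + 2809 = -673 + 2809 = 2136$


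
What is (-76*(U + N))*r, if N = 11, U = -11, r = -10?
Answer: 0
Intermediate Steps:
(-76*(U + N))*r = -76*(-11 + 11)*(-10) = -76*0*(-10) = 0*(-10) = 0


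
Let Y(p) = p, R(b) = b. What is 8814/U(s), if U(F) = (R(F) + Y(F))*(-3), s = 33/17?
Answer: -24973/33 ≈ -756.76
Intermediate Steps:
s = 33/17 (s = 33*(1/17) = 33/17 ≈ 1.9412)
U(F) = -6*F (U(F) = (F + F)*(-3) = (2*F)*(-3) = -6*F)
8814/U(s) = 8814/((-6*33/17)) = 8814/(-198/17) = 8814*(-17/198) = -24973/33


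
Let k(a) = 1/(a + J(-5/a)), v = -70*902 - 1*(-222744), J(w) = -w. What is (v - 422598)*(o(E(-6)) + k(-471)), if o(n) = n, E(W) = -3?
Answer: 87578185473/110923 ≈ 7.8954e+5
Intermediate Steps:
v = 159604 (v = -63140 + 222744 = 159604)
k(a) = 1/(a + 5/a) (k(a) = 1/(a - (-5)/a) = 1/(a + 5/a))
(v - 422598)*(o(E(-6)) + k(-471)) = (159604 - 422598)*(-3 - 471/(5 + (-471)²)) = -262994*(-3 - 471/(5 + 221841)) = -262994*(-3 - 471/221846) = -262994*(-666009/221846) = 87578185473/110923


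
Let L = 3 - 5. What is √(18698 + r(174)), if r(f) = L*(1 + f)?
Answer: 2*√4587 ≈ 135.45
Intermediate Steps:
L = -2
r(f) = -2 - 2*f (r(f) = -2*(1 + f) = -2 - 2*f)
√(18698 + r(174)) = √(18698 + (-2 - 2*174)) = √(18698 + (-2 - 348)) = √(18698 - 350) = √18348 = 2*√4587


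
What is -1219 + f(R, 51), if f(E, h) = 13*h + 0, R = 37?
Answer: -556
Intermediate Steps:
f(E, h) = 13*h
-1219 + f(R, 51) = -1219 + 13*51 = -1219 + 663 = -556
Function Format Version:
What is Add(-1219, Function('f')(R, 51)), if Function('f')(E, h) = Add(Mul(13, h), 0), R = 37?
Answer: -556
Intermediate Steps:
Function('f')(E, h) = Mul(13, h)
Add(-1219, Function('f')(R, 51)) = Add(-1219, Mul(13, 51)) = Add(-1219, 663) = -556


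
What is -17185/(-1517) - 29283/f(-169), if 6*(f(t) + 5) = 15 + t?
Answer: 134847953/139564 ≈ 966.21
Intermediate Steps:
f(t) = -5/2 + t/6 (f(t) = -5 + (15 + t)/6 = -5 + (5/2 + t/6) = -5/2 + t/6)
-17185/(-1517) - 29283/f(-169) = -17185/(-1517) - 29283/(-5/2 + (⅙)*(-169)) = -17185*(-1/1517) - 29283/(-5/2 - 169/6) = 17185/1517 - 29283/(-92/3) = 17185/1517 - 29283*(-3/92) = 17185/1517 + 87849/92 = 134847953/139564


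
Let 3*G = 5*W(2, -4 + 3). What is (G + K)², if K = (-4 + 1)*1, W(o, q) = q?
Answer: 196/9 ≈ 21.778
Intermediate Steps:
G = -5/3 (G = (5*(-4 + 3))/3 = (5*(-1))/3 = (⅓)*(-5) = -5/3 ≈ -1.6667)
K = -3 (K = -3*1 = -3)
(G + K)² = (-5/3 - 3)² = (-14/3)² = 196/9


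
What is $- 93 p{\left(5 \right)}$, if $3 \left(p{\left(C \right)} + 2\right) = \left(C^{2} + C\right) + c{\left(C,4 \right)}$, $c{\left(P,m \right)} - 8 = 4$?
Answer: $-1116$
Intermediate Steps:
$c{\left(P,m \right)} = 12$ ($c{\left(P,m \right)} = 8 + 4 = 12$)
$p{\left(C \right)} = 2 + \frac{C}{3} + \frac{C^{2}}{3}$ ($p{\left(C \right)} = -2 + \frac{\left(C^{2} + C\right) + 12}{3} = -2 + \frac{\left(C + C^{2}\right) + 12}{3} = -2 + \frac{12 + C + C^{2}}{3} = -2 + \left(4 + \frac{C}{3} + \frac{C^{2}}{3}\right) = 2 + \frac{C}{3} + \frac{C^{2}}{3}$)
$- 93 p{\left(5 \right)} = - 93 \left(2 + \frac{1}{3} \cdot 5 + \frac{5^{2}}{3}\right) = - 93 \left(2 + \frac{5}{3} + \frac{1}{3} \cdot 25\right) = - 93 \left(2 + \frac{5}{3} + \frac{25}{3}\right) = \left(-93\right) 12 = -1116$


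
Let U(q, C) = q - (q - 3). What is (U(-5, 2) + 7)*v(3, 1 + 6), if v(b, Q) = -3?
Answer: -30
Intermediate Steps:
U(q, C) = 3 (U(q, C) = q - (-3 + q) = q + (3 - q) = 3)
(U(-5, 2) + 7)*v(3, 1 + 6) = (3 + 7)*(-3) = 10*(-3) = -30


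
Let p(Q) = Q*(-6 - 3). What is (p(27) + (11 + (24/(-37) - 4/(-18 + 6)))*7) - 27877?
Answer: -3113018/111 ≈ -28045.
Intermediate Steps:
p(Q) = -9*Q (p(Q) = Q*(-9) = -9*Q)
(p(27) + (11 + (24/(-37) - 4/(-18 + 6)))*7) - 27877 = (-9*27 + (11 + (24/(-37) - 4/(-18 + 6)))*7) - 27877 = (-243 + (11 + (24*(-1/37) - 4/(-12)))*7) - 27877 = (-243 + (11 + (-24/37 - 4*(-1/12)))*7) - 27877 = (-243 + (11 + (-24/37 + ⅓))*7) - 27877 = (-243 + (11 - 35/111)*7) - 27877 = (-243 + (1186/111)*7) - 27877 = (-243 + 8302/111) - 27877 = -18671/111 - 27877 = -3113018/111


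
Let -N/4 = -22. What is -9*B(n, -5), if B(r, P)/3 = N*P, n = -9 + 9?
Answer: 11880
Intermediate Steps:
N = 88 (N = -4*(-22) = 88)
n = 0
B(r, P) = 264*P (B(r, P) = 3*(88*P) = 264*P)
-9*B(n, -5) = -2376*(-5) = -9*(-1320) = 11880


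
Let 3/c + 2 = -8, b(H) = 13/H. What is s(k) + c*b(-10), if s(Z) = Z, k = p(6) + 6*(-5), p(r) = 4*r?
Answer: -561/100 ≈ -5.6100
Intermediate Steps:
c = -3/10 (c = 3/(-2 - 8) = 3/(-10) = 3*(-1/10) = -3/10 ≈ -0.30000)
k = -6 (k = 4*6 + 6*(-5) = 24 - 30 = -6)
s(k) + c*b(-10) = -6 - 39/(10*(-10)) = -6 - 39*(-1)/(10*10) = -6 - 3/10*(-13/10) = -6 + 39/100 = -561/100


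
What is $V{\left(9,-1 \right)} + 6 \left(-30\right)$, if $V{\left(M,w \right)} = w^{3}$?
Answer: $-181$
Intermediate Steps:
$V{\left(9,-1 \right)} + 6 \left(-30\right) = \left(-1\right)^{3} + 6 \left(-30\right) = -1 - 180 = -181$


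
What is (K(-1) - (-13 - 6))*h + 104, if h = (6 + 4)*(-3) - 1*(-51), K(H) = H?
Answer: 482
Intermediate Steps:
h = 21 (h = 10*(-3) + 51 = -30 + 51 = 21)
(K(-1) - (-13 - 6))*h + 104 = (-1 - (-13 - 6))*21 + 104 = (-1 - 1*(-19))*21 + 104 = (-1 + 19)*21 + 104 = 18*21 + 104 = 378 + 104 = 482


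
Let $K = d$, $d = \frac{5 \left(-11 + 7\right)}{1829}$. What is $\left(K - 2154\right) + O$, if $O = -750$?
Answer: $- \frac{5311436}{1829} \approx -2904.0$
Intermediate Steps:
$d = - \frac{20}{1829}$ ($d = 5 \left(-4\right) \frac{1}{1829} = \left(-20\right) \frac{1}{1829} = - \frac{20}{1829} \approx -0.010935$)
$K = - \frac{20}{1829} \approx -0.010935$
$\left(K - 2154\right) + O = \left(- \frac{20}{1829} - 2154\right) - 750 = - \frac{3939686}{1829} - 750 = - \frac{5311436}{1829}$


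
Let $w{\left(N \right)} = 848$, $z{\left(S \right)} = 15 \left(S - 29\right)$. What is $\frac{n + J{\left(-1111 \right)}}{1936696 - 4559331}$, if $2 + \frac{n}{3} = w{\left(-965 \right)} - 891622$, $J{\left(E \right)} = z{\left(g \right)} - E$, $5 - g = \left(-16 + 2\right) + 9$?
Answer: $\frac{2671502}{2622635} \approx 1.0186$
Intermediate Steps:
$g = 10$ ($g = 5 - \left(\left(-16 + 2\right) + 9\right) = 5 - \left(-14 + 9\right) = 5 - -5 = 5 + 5 = 10$)
$z{\left(S \right)} = -435 + 15 S$ ($z{\left(S \right)} = 15 \left(-29 + S\right) = -435 + 15 S$)
$J{\left(E \right)} = -285 - E$ ($J{\left(E \right)} = \left(-435 + 15 \cdot 10\right) - E = \left(-435 + 150\right) - E = -285 - E$)
$n = -2672328$ ($n = -6 + 3 \left(848 - 891622\right) = -6 + 3 \left(-890774\right) = -6 - 2672322 = -2672328$)
$\frac{n + J{\left(-1111 \right)}}{1936696 - 4559331} = \frac{-2672328 - -826}{1936696 - 4559331} = \frac{-2672328 + \left(-285 + 1111\right)}{-2622635} = \left(-2672328 + 826\right) \left(- \frac{1}{2622635}\right) = \left(-2671502\right) \left(- \frac{1}{2622635}\right) = \frac{2671502}{2622635}$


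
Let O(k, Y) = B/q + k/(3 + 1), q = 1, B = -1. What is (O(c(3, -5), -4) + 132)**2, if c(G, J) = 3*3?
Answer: 284089/16 ≈ 17756.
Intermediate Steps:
c(G, J) = 9
O(k, Y) = -1 + k/4 (O(k, Y) = -1/1 + k/(3 + 1) = -1*1 + k/4 = -1 + k*(1/4) = -1 + k/4)
(O(c(3, -5), -4) + 132)**2 = ((-1 + (1/4)*9) + 132)**2 = ((-1 + 9/4) + 132)**2 = (5/4 + 132)**2 = (533/4)**2 = 284089/16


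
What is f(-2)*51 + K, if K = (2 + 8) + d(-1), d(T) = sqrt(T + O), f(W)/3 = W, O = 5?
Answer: -294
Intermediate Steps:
f(W) = 3*W
d(T) = sqrt(5 + T) (d(T) = sqrt(T + 5) = sqrt(5 + T))
K = 12 (K = (2 + 8) + sqrt(5 - 1) = 10 + sqrt(4) = 10 + 2 = 12)
f(-2)*51 + K = (3*(-2))*51 + 12 = -6*51 + 12 = -306 + 12 = -294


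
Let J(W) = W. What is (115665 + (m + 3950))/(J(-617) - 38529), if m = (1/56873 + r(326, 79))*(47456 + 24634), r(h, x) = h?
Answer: -1343394645805/2226350458 ≈ -603.41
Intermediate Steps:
m = 1336591781910/56873 (m = (1/56873 + 326)*(47456 + 24634) = (1/56873 + 326)*72090 = (18540599/56873)*72090 = 1336591781910/56873 ≈ 2.3501e+7)
(115665 + (m + 3950))/(J(-617) - 38529) = (115665 + (1336591781910/56873 + 3950))/(-617 - 38529) = (115665 + 1336816430260/56873)/(-39146) = (1343394645805/56873)*(-1/39146) = -1343394645805/2226350458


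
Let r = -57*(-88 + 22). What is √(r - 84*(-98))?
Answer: √11994 ≈ 109.52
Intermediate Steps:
r = 3762 (r = -57*(-66) = 3762)
√(r - 84*(-98)) = √(3762 - 84*(-98)) = √(3762 + 8232) = √11994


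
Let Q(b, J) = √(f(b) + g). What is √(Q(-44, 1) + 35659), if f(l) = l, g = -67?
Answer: √(35659 + I*√111) ≈ 188.84 + 0.028*I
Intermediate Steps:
Q(b, J) = √(-67 + b) (Q(b, J) = √(b - 67) = √(-67 + b))
√(Q(-44, 1) + 35659) = √(√(-67 - 44) + 35659) = √(√(-111) + 35659) = √(I*√111 + 35659) = √(35659 + I*√111)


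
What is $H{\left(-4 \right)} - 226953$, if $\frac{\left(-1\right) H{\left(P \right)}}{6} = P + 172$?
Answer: $-227961$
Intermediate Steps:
$H{\left(P \right)} = -1032 - 6 P$ ($H{\left(P \right)} = - 6 \left(P + 172\right) = - 6 \left(172 + P\right) = -1032 - 6 P$)
$H{\left(-4 \right)} - 226953 = \left(-1032 - -24\right) - 226953 = \left(-1032 + 24\right) - 226953 = -1008 - 226953 = -227961$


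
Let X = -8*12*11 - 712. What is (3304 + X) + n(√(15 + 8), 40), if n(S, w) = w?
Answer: 1576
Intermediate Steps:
X = -1768 (X = -96*11 - 712 = -1056 - 712 = -1768)
(3304 + X) + n(√(15 + 8), 40) = (3304 - 1768) + 40 = 1536 + 40 = 1576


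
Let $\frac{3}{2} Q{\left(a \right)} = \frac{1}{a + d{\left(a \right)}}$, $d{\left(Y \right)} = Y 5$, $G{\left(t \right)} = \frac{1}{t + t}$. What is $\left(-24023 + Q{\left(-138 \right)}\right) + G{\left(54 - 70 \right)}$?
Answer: $- \frac{477385693}{19872} \approx -24023.0$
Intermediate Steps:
$G{\left(t \right)} = \frac{1}{2 t}$
$d{\left(Y \right)} = 5 Y$
$Q{\left(a \right)} = \frac{1}{9 a}$ ($Q{\left(a \right)} = \frac{2}{3 \left(a + 5 a\right)} = \frac{2}{3 \cdot 6 a} = \frac{2 \frac{1}{6 a}}{3} = \frac{1}{9 a}$)
$\left(-24023 + Q{\left(-138 \right)}\right) + G{\left(54 - 70 \right)} = \left(-24023 + \frac{1}{9 \left(-138\right)}\right) + \frac{1}{2 \left(54 - 70\right)} = \left(-24023 + \frac{1}{9} \left(- \frac{1}{138}\right)\right) + \frac{1}{2 \left(54 - 70\right)} = \left(-24023 - \frac{1}{1242}\right) + \frac{1}{2 \left(-16\right)} = - \frac{29836567}{1242} + \frac{1}{2} \left(- \frac{1}{16}\right) = - \frac{29836567}{1242} - \frac{1}{32} = - \frac{477385693}{19872}$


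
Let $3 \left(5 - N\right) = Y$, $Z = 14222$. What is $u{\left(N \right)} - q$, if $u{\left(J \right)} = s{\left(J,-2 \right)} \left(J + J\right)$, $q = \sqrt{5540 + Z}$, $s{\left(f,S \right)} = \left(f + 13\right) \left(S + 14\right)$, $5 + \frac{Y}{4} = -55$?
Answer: $199920 - \sqrt{19762} \approx 1.9978 \cdot 10^{5}$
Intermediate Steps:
$Y = -240$ ($Y = -20 + 4 \left(-55\right) = -20 - 220 = -240$)
$s{\left(f,S \right)} = \left(13 + f\right) \left(14 + S\right)$
$N = 85$ ($N = 5 - -80 = 5 + 80 = 85$)
$q = \sqrt{19762}$ ($q = \sqrt{5540 + 14222} = \sqrt{19762} \approx 140.58$)
$u{\left(J \right)} = 2 J \left(156 + 12 J\right)$ ($u{\left(J \right)} = \left(182 + 13 \left(-2\right) + 14 J - 2 J\right) \left(J + J\right) = \left(182 - 26 + 14 J - 2 J\right) 2 J = \left(156 + 12 J\right) 2 J = 2 J \left(156 + 12 J\right)$)
$u{\left(N \right)} - q = 24 \cdot 85 \left(13 + 85\right) - \sqrt{19762} = 24 \cdot 85 \cdot 98 - \sqrt{19762} = 199920 - \sqrt{19762}$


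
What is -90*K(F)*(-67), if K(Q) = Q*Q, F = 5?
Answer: 150750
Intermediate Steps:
K(Q) = Q²
-90*K(F)*(-67) = -90*5²*(-67) = -90*25*(-67) = -2250*(-67) = 150750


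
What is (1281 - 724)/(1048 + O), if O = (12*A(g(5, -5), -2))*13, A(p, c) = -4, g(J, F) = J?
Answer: 557/424 ≈ 1.3137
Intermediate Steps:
O = -624 (O = (12*(-4))*13 = -48*13 = -624)
(1281 - 724)/(1048 + O) = (1281 - 724)/(1048 - 624) = 557/424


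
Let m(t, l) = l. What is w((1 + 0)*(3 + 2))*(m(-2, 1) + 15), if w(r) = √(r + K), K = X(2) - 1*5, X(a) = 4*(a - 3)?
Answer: 32*I ≈ 32.0*I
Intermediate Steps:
X(a) = -12 + 4*a (X(a) = 4*(-3 + a) = -12 + 4*a)
K = -9 (K = (-12 + 4*2) - 1*5 = (-12 + 8) - 5 = -4 - 5 = -9)
w(r) = √(-9 + r) (w(r) = √(r - 9) = √(-9 + r))
w((1 + 0)*(3 + 2))*(m(-2, 1) + 15) = √(-9 + (1 + 0)*(3 + 2))*(1 + 15) = √(-9 + 1*5)*16 = √(-9 + 5)*16 = √(-4)*16 = (2*I)*16 = 32*I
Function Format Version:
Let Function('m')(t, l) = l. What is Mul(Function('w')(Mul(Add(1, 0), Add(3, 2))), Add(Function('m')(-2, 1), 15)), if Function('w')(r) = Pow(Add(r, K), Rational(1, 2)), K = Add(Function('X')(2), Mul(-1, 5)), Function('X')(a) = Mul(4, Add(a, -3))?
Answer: Mul(32, I) ≈ Mul(32.000, I)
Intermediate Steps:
Function('X')(a) = Add(-12, Mul(4, a)) (Function('X')(a) = Mul(4, Add(-3, a)) = Add(-12, Mul(4, a)))
K = -9 (K = Add(Add(-12, Mul(4, 2)), Mul(-1, 5)) = Add(Add(-12, 8), -5) = Add(-4, -5) = -9)
Function('w')(r) = Pow(Add(-9, r), Rational(1, 2)) (Function('w')(r) = Pow(Add(r, -9), Rational(1, 2)) = Pow(Add(-9, r), Rational(1, 2)))
Mul(Function('w')(Mul(Add(1, 0), Add(3, 2))), Add(Function('m')(-2, 1), 15)) = Mul(Pow(Add(-9, Mul(Add(1, 0), Add(3, 2))), Rational(1, 2)), Add(1, 15)) = Mul(Pow(Add(-9, Mul(1, 5)), Rational(1, 2)), 16) = Mul(Pow(Add(-9, 5), Rational(1, 2)), 16) = Mul(Pow(-4, Rational(1, 2)), 16) = Mul(Mul(2, I), 16) = Mul(32, I)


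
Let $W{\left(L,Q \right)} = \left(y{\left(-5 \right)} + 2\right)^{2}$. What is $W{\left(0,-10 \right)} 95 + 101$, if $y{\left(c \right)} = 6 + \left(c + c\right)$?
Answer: $481$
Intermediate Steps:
$y{\left(c \right)} = 6 + 2 c$
$W{\left(L,Q \right)} = 4$ ($W{\left(L,Q \right)} = \left(\left(6 + 2 \left(-5\right)\right) + 2\right)^{2} = \left(\left(6 - 10\right) + 2\right)^{2} = \left(-4 + 2\right)^{2} = \left(-2\right)^{2} = 4$)
$W{\left(0,-10 \right)} 95 + 101 = 4 \cdot 95 + 101 = 380 + 101 = 481$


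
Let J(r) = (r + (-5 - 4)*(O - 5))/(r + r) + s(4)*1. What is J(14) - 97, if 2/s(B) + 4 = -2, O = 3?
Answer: -2020/21 ≈ -96.190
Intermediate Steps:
s(B) = -1/3 (s(B) = 2/(-4 - 2) = 2/(-6) = 2*(-1/6) = -1/3)
J(r) = -1/3 + (18 + r)/(2*r) (J(r) = (r + (-5 - 4)*(3 - 5))/(r + r) - 1/3*1 = (r - 9*(-2))/((2*r)) - 1/3 = (r + 18)*(1/(2*r)) - 1/3 = (18 + r)*(1/(2*r)) - 1/3 = (18 + r)/(2*r) - 1/3 = -1/3 + (18 + r)/(2*r))
J(14) - 97 = (1/6)*(54 + 14)/14 - 97 = (1/6)*(1/14)*68 - 97 = 17/21 - 97 = -2020/21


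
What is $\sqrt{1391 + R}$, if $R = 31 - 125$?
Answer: $\sqrt{1297} \approx 36.014$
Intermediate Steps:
$R = -94$ ($R = 31 - 125 = -94$)
$\sqrt{1391 + R} = \sqrt{1391 - 94} = \sqrt{1297}$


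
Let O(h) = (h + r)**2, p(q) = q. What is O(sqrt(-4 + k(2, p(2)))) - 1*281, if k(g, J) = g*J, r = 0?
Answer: -281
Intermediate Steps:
k(g, J) = J*g
O(h) = h**2 (O(h) = (h + 0)**2 = h**2)
O(sqrt(-4 + k(2, p(2)))) - 1*281 = (sqrt(-4 + 2*2))**2 - 1*281 = (sqrt(-4 + 4))**2 - 281 = (sqrt(0))**2 - 281 = 0**2 - 281 = 0 - 281 = -281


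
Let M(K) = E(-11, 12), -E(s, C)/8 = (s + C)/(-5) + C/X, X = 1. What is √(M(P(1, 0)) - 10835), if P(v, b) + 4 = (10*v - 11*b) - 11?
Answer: I*√273235/5 ≈ 104.54*I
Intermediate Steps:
P(v, b) = -15 - 11*b + 10*v (P(v, b) = -4 + ((10*v - 11*b) - 11) = -4 + ((-11*b + 10*v) - 11) = -4 + (-11 - 11*b + 10*v) = -15 - 11*b + 10*v)
E(s, C) = -32*C/5 + 8*s/5 (E(s, C) = -8*((s + C)/(-5) + C/1) = -8*((C + s)*(-⅕) + C*1) = -8*((-C/5 - s/5) + C) = -8*(-s/5 + 4*C/5) = -32*C/5 + 8*s/5)
M(K) = -472/5 (M(K) = -32/5*12 + (8/5)*(-11) = -384/5 - 88/5 = -472/5)
√(M(P(1, 0)) - 10835) = √(-472/5 - 10835) = √(-54647/5) = I*√273235/5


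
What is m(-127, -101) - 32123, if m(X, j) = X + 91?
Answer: -32159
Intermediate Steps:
m(X, j) = 91 + X
m(-127, -101) - 32123 = (91 - 127) - 32123 = -36 - 32123 = -32159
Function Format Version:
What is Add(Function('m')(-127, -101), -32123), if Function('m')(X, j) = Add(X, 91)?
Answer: -32159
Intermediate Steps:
Function('m')(X, j) = Add(91, X)
Add(Function('m')(-127, -101), -32123) = Add(Add(91, -127), -32123) = Add(-36, -32123) = -32159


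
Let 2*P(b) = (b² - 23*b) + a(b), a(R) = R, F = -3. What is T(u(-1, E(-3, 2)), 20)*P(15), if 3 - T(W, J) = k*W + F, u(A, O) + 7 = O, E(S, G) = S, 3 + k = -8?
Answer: 5460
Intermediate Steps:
k = -11 (k = -3 - 8 = -11)
u(A, O) = -7 + O
T(W, J) = 6 + 11*W (T(W, J) = 3 - (-11*W - 3) = 3 - (-3 - 11*W) = 3 + (3 + 11*W) = 6 + 11*W)
P(b) = b²/2 - 11*b (P(b) = ((b² - 23*b) + b)/2 = (b² - 22*b)/2 = b²/2 - 11*b)
T(u(-1, E(-3, 2)), 20)*P(15) = (6 + 11*(-7 - 3))*((½)*15*(-22 + 15)) = (6 + 11*(-10))*((½)*15*(-7)) = (6 - 110)*(-105/2) = -104*(-105/2) = 5460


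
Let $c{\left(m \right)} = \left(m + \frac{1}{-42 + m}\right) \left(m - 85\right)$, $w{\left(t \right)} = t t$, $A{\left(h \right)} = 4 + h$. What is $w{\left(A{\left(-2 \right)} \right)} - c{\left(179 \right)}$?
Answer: $- \frac{2304708}{137} \approx -16823.0$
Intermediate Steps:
$w{\left(t \right)} = t^{2}$
$c{\left(m \right)} = \left(-85 + m\right) \left(m + \frac{1}{-42 + m}\right)$ ($c{\left(m \right)} = \left(m + \frac{1}{-42 + m}\right) \left(-85 + m\right) = \left(-85 + m\right) \left(m + \frac{1}{-42 + m}\right)$)
$w{\left(A{\left(-2 \right)} \right)} - c{\left(179 \right)} = \left(4 - 2\right)^{2} - \frac{-85 + 179^{3} - 127 \cdot 179^{2} + 3571 \cdot 179}{-42 + 179} = 2^{2} - \frac{-85 + 5735339 - 4069207 + 639209}{137} = 4 - \frac{-85 + 5735339 - 4069207 + 639209}{137} = 4 - \frac{1}{137} \cdot 2305256 = 4 - \frac{2305256}{137} = - \frac{2304708}{137}$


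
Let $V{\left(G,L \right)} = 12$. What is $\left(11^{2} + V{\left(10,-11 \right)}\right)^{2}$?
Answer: $17689$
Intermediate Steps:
$\left(11^{2} + V{\left(10,-11 \right)}\right)^{2} = \left(11^{2} + 12\right)^{2} = \left(121 + 12\right)^{2} = 133^{2} = 17689$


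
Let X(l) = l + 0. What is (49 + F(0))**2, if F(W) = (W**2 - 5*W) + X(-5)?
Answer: 1936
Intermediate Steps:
X(l) = l
F(W) = -5 + W**2 - 5*W (F(W) = (W**2 - 5*W) - 5 = -5 + W**2 - 5*W)
(49 + F(0))**2 = (49 + (-5 + 0**2 - 5*0))**2 = (49 + (-5 + 0 + 0))**2 = (49 - 5)**2 = 44**2 = 1936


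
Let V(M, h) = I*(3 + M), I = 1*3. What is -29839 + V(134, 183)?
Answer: -29428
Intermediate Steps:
I = 3
V(M, h) = 9 + 3*M (V(M, h) = 3*(3 + M) = 9 + 3*M)
-29839 + V(134, 183) = -29839 + (9 + 3*134) = -29839 + (9 + 402) = -29839 + 411 = -29428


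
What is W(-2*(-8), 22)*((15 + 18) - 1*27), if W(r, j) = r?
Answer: 96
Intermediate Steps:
W(-2*(-8), 22)*((15 + 18) - 1*27) = (-2*(-8))*((15 + 18) - 1*27) = 16*(33 - 27) = 16*6 = 96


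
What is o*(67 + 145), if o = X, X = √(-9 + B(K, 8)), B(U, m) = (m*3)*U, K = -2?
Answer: 212*I*√57 ≈ 1600.6*I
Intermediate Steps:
B(U, m) = 3*U*m (B(U, m) = (3*m)*U = 3*U*m)
X = I*√57 (X = √(-9 + 3*(-2)*8) = √(-9 - 48) = √(-57) = I*√57 ≈ 7.5498*I)
o = I*√57 ≈ 7.5498*I
o*(67 + 145) = (I*√57)*(67 + 145) = (I*√57)*212 = 212*I*√57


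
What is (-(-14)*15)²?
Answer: 44100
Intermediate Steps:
(-(-14)*15)² = (-1*(-210))² = 210² = 44100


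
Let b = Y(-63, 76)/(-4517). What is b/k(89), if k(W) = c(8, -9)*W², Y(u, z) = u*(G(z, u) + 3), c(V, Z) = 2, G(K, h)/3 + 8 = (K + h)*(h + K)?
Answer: 15309/35779157 ≈ 0.00042787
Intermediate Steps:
G(K, h) = -24 + 3*(K + h)² (G(K, h) = -24 + 3*((K + h)*(h + K)) = -24 + 3*((K + h)*(K + h)) = -24 + 3*(K + h)²)
Y(u, z) = u*(-21 + 3*(u + z)²) (Y(u, z) = u*((-24 + 3*(z + u)²) + 3) = u*((-24 + 3*(u + z)²) + 3) = u*(-21 + 3*(u + z)²))
k(W) = 2*W²
b = 30618/4517 (b = (3*(-63)*(-7 + (-63 + 76)²))/(-4517) = (3*(-63)*(-7 + 13²))*(-1/4517) = (3*(-63)*(-7 + 169))*(-1/4517) = (3*(-63)*162)*(-1/4517) = -30618*(-1/4517) = 30618/4517 ≈ 6.7784)
b/k(89) = 30618/(4517*((2*89²))) = 30618/(4517*((2*7921))) = (30618/4517)/15842 = (30618/4517)*(1/15842) = 15309/35779157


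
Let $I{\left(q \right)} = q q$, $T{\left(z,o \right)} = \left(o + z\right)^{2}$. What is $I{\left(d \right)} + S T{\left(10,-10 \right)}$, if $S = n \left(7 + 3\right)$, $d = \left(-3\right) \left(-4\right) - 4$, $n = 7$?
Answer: $64$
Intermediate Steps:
$d = 8$ ($d = 12 - 4 = 8$)
$I{\left(q \right)} = q^{2}$
$S = 70$ ($S = 7 \left(7 + 3\right) = 7 \cdot 10 = 70$)
$I{\left(d \right)} + S T{\left(10,-10 \right)} = 8^{2} + 70 \left(-10 + 10\right)^{2} = 64 + 70 \cdot 0^{2} = 64 + 70 \cdot 0 = 64 + 0 = 64$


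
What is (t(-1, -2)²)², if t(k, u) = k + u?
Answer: 81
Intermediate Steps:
(t(-1, -2)²)² = ((-1 - 2)²)² = ((-3)²)² = 9² = 81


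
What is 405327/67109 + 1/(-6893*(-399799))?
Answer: 1117006026745898/184939955750263 ≈ 6.0398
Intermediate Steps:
405327/67109 + 1/(-6893*(-399799)) = 405327*(1/67109) - 1/6893*(-1/399799) = 405327/67109 + 1/2755814507 = 1117006026745898/184939955750263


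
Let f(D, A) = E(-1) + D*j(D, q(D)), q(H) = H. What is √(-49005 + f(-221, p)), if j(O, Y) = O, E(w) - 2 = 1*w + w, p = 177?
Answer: 2*I*√41 ≈ 12.806*I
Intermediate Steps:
E(w) = 2 + 2*w (E(w) = 2 + (1*w + w) = 2 + (w + w) = 2 + 2*w)
f(D, A) = D² (f(D, A) = (2 + 2*(-1)) + D*D = (2 - 2) + D² = 0 + D² = D²)
√(-49005 + f(-221, p)) = √(-49005 + (-221)²) = √(-49005 + 48841) = √(-164) = 2*I*√41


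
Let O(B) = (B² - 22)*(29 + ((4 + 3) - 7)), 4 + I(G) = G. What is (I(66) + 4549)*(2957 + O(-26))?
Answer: 101086953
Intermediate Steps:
I(G) = -4 + G
O(B) = -638 + 29*B² (O(B) = (-22 + B²)*(29 + (7 - 7)) = (-22 + B²)*(29 + 0) = (-22 + B²)*29 = -638 + 29*B²)
(I(66) + 4549)*(2957 + O(-26)) = ((-4 + 66) + 4549)*(2957 + (-638 + 29*(-26)²)) = (62 + 4549)*(2957 + (-638 + 29*676)) = 4611*(2957 + (-638 + 19604)) = 4611*(2957 + 18966) = 4611*21923 = 101086953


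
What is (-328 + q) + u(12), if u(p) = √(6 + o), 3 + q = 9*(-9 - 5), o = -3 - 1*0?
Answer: -457 + √3 ≈ -455.27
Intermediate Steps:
o = -3 (o = -3 + 0 = -3)
q = -129 (q = -3 + 9*(-9 - 5) = -3 + 9*(-14) = -3 - 126 = -129)
u(p) = √3 (u(p) = √(6 - 3) = √3)
(-328 + q) + u(12) = (-328 - 129) + √3 = -457 + √3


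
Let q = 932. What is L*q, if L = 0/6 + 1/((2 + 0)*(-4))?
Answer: -233/2 ≈ -116.50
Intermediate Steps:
L = -⅛ (L = 0*(⅙) - ¼/2 = 0 + (½)*(-¼) = 0 - ⅛ = -⅛ ≈ -0.12500)
L*q = -⅛*932 = -233/2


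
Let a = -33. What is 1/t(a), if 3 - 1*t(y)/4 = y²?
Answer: -1/4344 ≈ -0.00023020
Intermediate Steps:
t(y) = 12 - 4*y²
1/t(a) = 1/(12 - 4*(-33)²) = 1/(12 - 4*1089) = 1/(12 - 4356) = 1/(-4344) = -1/4344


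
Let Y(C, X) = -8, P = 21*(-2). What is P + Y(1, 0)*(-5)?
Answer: -2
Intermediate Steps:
P = -42
P + Y(1, 0)*(-5) = -42 - 8*(-5) = -42 + 40 = -2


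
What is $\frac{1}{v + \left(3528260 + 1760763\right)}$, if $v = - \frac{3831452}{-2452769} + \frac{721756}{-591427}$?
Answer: $\frac{1450633811363}{7672436088599987989} \approx 1.8907 \cdot 10^{-7}$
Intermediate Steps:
$v = \frac{495723419640}{1450633811363}$ ($v = \left(-3831452\right) \left(- \frac{1}{2452769}\right) + 721756 \left(- \frac{1}{591427}\right) = \frac{3831452}{2452769} - \frac{721756}{591427} = \frac{495723419640}{1450633811363} \approx 0.34173$)
$\frac{1}{v + \left(3528260 + 1760763\right)} = \frac{1}{\frac{495723419640}{1450633811363} + \left(3528260 + 1760763\right)} = \frac{1}{\frac{495723419640}{1450633811363} + 5289023} = \frac{1}{\frac{7672436088599987989}{1450633811363}} = \frac{1450633811363}{7672436088599987989}$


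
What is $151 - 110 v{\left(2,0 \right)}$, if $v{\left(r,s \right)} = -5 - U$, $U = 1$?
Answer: $811$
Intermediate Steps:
$v{\left(r,s \right)} = -6$ ($v{\left(r,s \right)} = -5 - 1 = -6$)
$151 - 110 v{\left(2,0 \right)} = 151 - -660 = 151 + 660 = 811$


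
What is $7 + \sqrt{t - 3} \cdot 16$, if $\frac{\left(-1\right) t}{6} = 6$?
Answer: $7 + 16 i \sqrt{39} \approx 7.0 + 99.92 i$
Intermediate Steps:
$t = -36$ ($t = \left(-6\right) 6 = -36$)
$7 + \sqrt{t - 3} \cdot 16 = 7 + \sqrt{-36 - 3} \cdot 16 = 7 + \sqrt{-39} \cdot 16 = 7 + i \sqrt{39} \cdot 16 = 7 + 16 i \sqrt{39}$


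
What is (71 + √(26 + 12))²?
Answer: (71 + √38)² ≈ 5954.3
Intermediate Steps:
(71 + √(26 + 12))² = (71 + √38)²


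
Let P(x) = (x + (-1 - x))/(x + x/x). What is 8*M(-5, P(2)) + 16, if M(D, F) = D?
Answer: -24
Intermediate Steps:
P(x) = -1/(1 + x) (P(x) = -1/(x + 1) = -1/(1 + x))
8*M(-5, P(2)) + 16 = 8*(-5) + 16 = -40 + 16 = -24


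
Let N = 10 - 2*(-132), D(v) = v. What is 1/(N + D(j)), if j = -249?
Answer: 1/25 ≈ 0.040000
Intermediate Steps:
N = 274 (N = 10 + 264 = 274)
1/(N + D(j)) = 1/(274 - 249) = 1/25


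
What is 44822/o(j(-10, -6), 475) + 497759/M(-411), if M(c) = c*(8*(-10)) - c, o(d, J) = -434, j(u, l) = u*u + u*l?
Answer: -638070898/7224147 ≈ -88.325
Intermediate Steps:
j(u, l) = u**2 + l*u
M(c) = -81*c (M(c) = c*(-80) - c = -80*c - c = -81*c)
44822/o(j(-10, -6), 475) + 497759/M(-411) = 44822/(-434) + 497759/((-81*(-411))) = 44822*(-1/434) + 497759/33291 = -22411/217 + 497759*(1/33291) = -22411/217 + 497759/33291 = -638070898/7224147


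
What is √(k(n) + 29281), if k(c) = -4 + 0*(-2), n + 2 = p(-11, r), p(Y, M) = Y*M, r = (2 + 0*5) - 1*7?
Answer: 3*√3253 ≈ 171.11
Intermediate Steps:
r = -5 (r = (2 + 0) - 7 = 2 - 7 = -5)
p(Y, M) = M*Y
n = 53 (n = -2 - 5*(-11) = -2 + 55 = 53)
k(c) = -4 (k(c) = -4 + 0 = -4)
√(k(n) + 29281) = √(-4 + 29281) = √29277 = 3*√3253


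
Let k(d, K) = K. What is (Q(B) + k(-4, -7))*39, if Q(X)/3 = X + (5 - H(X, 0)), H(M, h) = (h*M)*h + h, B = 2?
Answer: 546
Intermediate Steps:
H(M, h) = h + M*h² (H(M, h) = (M*h)*h + h = M*h² + h = h + M*h²)
Q(X) = 15 + 3*X (Q(X) = 3*(X + (5 - 0*(1 + X*0))) = 3*(X + (5 - 0*(1 + 0))) = 3*(X + (5 - 0)) = 3*(X + (5 - 1*0)) = 3*(X + (5 + 0)) = 3*(X + 5) = 3*(5 + X) = 15 + 3*X)
(Q(B) + k(-4, -7))*39 = ((15 + 3*2) - 7)*39 = ((15 + 6) - 7)*39 = (21 - 7)*39 = 14*39 = 546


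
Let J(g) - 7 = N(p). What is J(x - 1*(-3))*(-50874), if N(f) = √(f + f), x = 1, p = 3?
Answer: -356118 - 50874*√6 ≈ -4.8073e+5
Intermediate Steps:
N(f) = √2*√f (N(f) = √(2*f) = √2*√f)
J(g) = 7 + √6 (J(g) = 7 + √2*√3 = 7 + √6)
J(x - 1*(-3))*(-50874) = (7 + √6)*(-50874) = -356118 - 50874*√6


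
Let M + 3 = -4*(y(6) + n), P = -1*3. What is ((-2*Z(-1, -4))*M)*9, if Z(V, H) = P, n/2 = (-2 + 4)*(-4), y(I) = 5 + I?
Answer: 918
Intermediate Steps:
n = -16 (n = 2*((-2 + 4)*(-4)) = 2*(2*(-4)) = 2*(-8) = -16)
P = -3
Z(V, H) = -3
M = 17 (M = -3 - 4*((5 + 6) - 16) = -3 - 4*(11 - 16) = -3 - 4*(-5) = -3 + 20 = 17)
((-2*Z(-1, -4))*M)*9 = (-2*(-3)*17)*9 = (6*17)*9 = 102*9 = 918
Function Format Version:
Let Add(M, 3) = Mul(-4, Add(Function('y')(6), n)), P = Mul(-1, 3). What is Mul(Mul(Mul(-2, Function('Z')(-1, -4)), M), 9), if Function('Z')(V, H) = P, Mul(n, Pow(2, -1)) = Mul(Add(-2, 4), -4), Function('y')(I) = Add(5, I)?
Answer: 918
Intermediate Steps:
n = -16 (n = Mul(2, Mul(Add(-2, 4), -4)) = Mul(2, Mul(2, -4)) = Mul(2, -8) = -16)
P = -3
Function('Z')(V, H) = -3
M = 17 (M = Add(-3, Mul(-4, Add(Add(5, 6), -16))) = Add(-3, Mul(-4, Add(11, -16))) = Add(-3, Mul(-4, -5)) = Add(-3, 20) = 17)
Mul(Mul(Mul(-2, Function('Z')(-1, -4)), M), 9) = Mul(Mul(Mul(-2, -3), 17), 9) = Mul(Mul(6, 17), 9) = Mul(102, 9) = 918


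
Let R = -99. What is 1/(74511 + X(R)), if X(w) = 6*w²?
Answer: 1/133317 ≈ 7.5009e-6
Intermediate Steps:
1/(74511 + X(R)) = 1/(74511 + 6*(-99)²) = 1/(74511 + 6*9801) = 1/(74511 + 58806) = 1/133317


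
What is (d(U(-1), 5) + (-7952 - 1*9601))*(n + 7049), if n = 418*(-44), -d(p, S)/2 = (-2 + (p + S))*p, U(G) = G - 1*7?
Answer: 200011119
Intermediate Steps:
U(G) = -7 + G (U(G) = G - 7 = -7 + G)
d(p, S) = -2*p*(-2 + S + p) (d(p, S) = -2*(-2 + (p + S))*p = -2*(-2 + (S + p))*p = -2*(-2 + S + p)*p = -2*p*(-2 + S + p))
n = -18392
(d(U(-1), 5) + (-7952 - 1*9601))*(n + 7049) = (2*(-7 - 1)*(2 - 1*5 - (-7 - 1)) + (-7952 - 1*9601))*(-18392 + 7049) = (2*(-8)*(2 - 5 - 1*(-8)) + (-7952 - 9601))*(-11343) = (2*(-8)*(2 - 5 + 8) - 17553)*(-11343) = (2*(-8)*5 - 17553)*(-11343) = (-80 - 17553)*(-11343) = -17633*(-11343) = 200011119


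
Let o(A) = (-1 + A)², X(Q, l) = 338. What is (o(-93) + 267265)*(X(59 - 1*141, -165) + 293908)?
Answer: 81241614846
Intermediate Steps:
(o(-93) + 267265)*(X(59 - 1*141, -165) + 293908) = ((-1 - 93)² + 267265)*(338 + 293908) = ((-94)² + 267265)*294246 = (8836 + 267265)*294246 = 276101*294246 = 81241614846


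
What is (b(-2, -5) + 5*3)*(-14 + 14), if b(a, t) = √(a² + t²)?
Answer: 0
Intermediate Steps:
(b(-2, -5) + 5*3)*(-14 + 14) = (√((-2)² + (-5)²) + 5*3)*(-14 + 14) = (√(4 + 25) + 15)*0 = (√29 + 15)*0 = (15 + √29)*0 = 0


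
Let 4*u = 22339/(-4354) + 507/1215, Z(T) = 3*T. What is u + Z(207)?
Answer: 4371899611/7053480 ≈ 619.82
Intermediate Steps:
u = -8311469/7053480 (u = (22339/(-4354) + 507/1215)/4 = (22339*(-1/4354) + 507*(1/1215))/4 = (-22339/4354 + 169/405)/4 = (¼)*(-8311469/1763370) = -8311469/7053480 ≈ -1.1784)
u + Z(207) = -8311469/7053480 + 3*207 = -8311469/7053480 + 621 = 4371899611/7053480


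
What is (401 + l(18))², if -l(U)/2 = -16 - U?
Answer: 219961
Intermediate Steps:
l(U) = 32 + 2*U (l(U) = -2*(-16 - U) = 32 + 2*U)
(401 + l(18))² = (401 + (32 + 2*18))² = (401 + (32 + 36))² = (401 + 68)² = 469² = 219961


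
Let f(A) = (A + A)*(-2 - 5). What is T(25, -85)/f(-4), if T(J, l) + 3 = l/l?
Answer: -1/28 ≈ -0.035714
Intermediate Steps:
T(J, l) = -2 (T(J, l) = -3 + l/l = -3 + 1 = -2)
f(A) = -14*A (f(A) = (2*A)*(-7) = -14*A)
T(25, -85)/f(-4) = -2/(-14*(-4)) = -2/56 = (1/56)*(-2) = -1/28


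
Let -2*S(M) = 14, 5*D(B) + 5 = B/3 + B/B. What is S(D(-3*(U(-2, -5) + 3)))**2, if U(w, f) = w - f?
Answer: 49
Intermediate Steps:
D(B) = -4/5 + B/15 (D(B) = -1 + (B/3 + B/B)/5 = -1 + (B*(1/3) + 1)/5 = -1 + (B/3 + 1)/5 = -1 + (1 + B/3)/5 = -1 + (1/5 + B/15) = -4/5 + B/15)
S(M) = -7 (S(M) = -1/2*14 = -7)
S(D(-3*(U(-2, -5) + 3)))**2 = (-7)**2 = 49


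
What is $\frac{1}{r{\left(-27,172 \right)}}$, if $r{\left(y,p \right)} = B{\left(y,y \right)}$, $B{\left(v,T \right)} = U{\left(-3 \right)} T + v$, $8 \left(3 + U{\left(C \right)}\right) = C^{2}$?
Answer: $\frac{8}{189} \approx 0.042328$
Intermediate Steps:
$U{\left(C \right)} = -3 + \frac{C^{2}}{8}$
$B{\left(v,T \right)} = v - \frac{15 T}{8}$ ($B{\left(v,T \right)} = \left(-3 + \frac{\left(-3\right)^{2}}{8}\right) T + v = \left(-3 + \frac{1}{8} \cdot 9\right) T + v = \left(-3 + \frac{9}{8}\right) T + v = - \frac{15 T}{8} + v = v - \frac{15 T}{8}$)
$r{\left(y,p \right)} = - \frac{7 y}{8}$ ($r{\left(y,p \right)} = y - \frac{15 y}{8} = - \frac{7 y}{8}$)
$\frac{1}{r{\left(-27,172 \right)}} = \frac{1}{\left(- \frac{7}{8}\right) \left(-27\right)} = \frac{1}{\frac{189}{8}} = \frac{8}{189}$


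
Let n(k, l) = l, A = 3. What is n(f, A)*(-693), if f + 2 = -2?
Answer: -2079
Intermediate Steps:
f = -4 (f = -2 - 2 = -4)
n(f, A)*(-693) = 3*(-693) = -2079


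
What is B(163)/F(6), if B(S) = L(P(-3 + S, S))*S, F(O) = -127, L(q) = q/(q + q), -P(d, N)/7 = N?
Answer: -163/254 ≈ -0.64173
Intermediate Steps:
P(d, N) = -7*N
L(q) = ½ (L(q) = q/((2*q)) = (1/(2*q))*q = ½)
B(S) = S/2
B(163)/F(6) = ((½)*163)/(-127) = (163/2)*(-1/127) = -163/254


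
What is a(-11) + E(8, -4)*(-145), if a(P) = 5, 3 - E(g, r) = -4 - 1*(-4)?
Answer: -430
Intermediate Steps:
E(g, r) = 3 (E(g, r) = 3 - (-4 - 1*(-4)) = 3 - (-4 + 4) = 3 - 1*0 = 3 + 0 = 3)
a(-11) + E(8, -4)*(-145) = 5 + 3*(-145) = 5 - 435 = -430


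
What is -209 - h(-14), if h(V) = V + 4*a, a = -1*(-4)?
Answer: -211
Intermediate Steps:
a = 4
h(V) = 16 + V (h(V) = V + 4*4 = V + 16 = 16 + V)
-209 - h(-14) = -209 - (16 - 14) = -209 - 1*2 = -209 - 2 = -211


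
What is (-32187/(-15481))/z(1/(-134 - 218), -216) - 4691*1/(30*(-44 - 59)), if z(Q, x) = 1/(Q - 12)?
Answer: -197323304579/8419187040 ≈ -23.437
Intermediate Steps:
z(Q, x) = 1/(-12 + Q)
(-32187/(-15481))/z(1/(-134 - 218), -216) - 4691*1/(30*(-44 - 59)) = (-32187/(-15481))/(1/(-12 + 1/(-134 - 218))) - 4691*1/(30*(-44 - 59)) = (-32187*(-1/15481))/(1/(-12 + 1/(-352))) - 4691/((-103*30)) = 32187/(15481*(1/(-12 - 1/352))) - 4691/(-3090) = 32187/(15481*(1/(-4225/352))) - 4691*(-1/3090) = 32187/(15481*(-352/4225)) + 4691/3090 = (32187/15481)*(-4225/352) + 4691/3090 = -135990075/5449312 + 4691/3090 = -197323304579/8419187040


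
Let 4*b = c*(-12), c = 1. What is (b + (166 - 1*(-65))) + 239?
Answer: 467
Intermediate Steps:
b = -3 (b = (1*(-12))/4 = (1/4)*(-12) = -3)
(b + (166 - 1*(-65))) + 239 = (-3 + (166 - 1*(-65))) + 239 = (-3 + (166 + 65)) + 239 = (-3 + 231) + 239 = 228 + 239 = 467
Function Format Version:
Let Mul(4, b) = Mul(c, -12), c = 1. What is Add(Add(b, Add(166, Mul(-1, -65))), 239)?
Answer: 467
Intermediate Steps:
b = -3 (b = Mul(Rational(1, 4), Mul(1, -12)) = Mul(Rational(1, 4), -12) = -3)
Add(Add(b, Add(166, Mul(-1, -65))), 239) = Add(Add(-3, Add(166, Mul(-1, -65))), 239) = Add(Add(-3, Add(166, 65)), 239) = Add(Add(-3, 231), 239) = Add(228, 239) = 467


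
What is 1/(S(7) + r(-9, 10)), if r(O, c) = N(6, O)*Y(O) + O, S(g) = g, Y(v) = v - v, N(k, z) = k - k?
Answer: -½ ≈ -0.50000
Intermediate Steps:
N(k, z) = 0
Y(v) = 0
r(O, c) = O (r(O, c) = 0*0 + O = 0 + O = O)
1/(S(7) + r(-9, 10)) = 1/(7 - 9) = 1/(-2) = -½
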